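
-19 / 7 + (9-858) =-5962 / 7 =-851.71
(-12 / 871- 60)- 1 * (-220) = 139348 / 871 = 159.99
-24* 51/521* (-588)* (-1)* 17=-12235104/521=-23483.88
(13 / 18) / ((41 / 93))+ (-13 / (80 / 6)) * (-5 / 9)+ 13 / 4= 1781 / 328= 5.43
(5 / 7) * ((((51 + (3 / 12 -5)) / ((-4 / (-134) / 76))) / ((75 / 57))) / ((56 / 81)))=72488439 / 784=92459.74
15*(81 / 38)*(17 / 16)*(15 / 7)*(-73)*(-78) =882071775 / 2128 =414507.41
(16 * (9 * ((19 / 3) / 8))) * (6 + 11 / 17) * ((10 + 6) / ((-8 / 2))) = -51528 / 17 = -3031.06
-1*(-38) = 38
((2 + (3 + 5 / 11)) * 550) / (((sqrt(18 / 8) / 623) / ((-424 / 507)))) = -528304000 / 507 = -1042019.72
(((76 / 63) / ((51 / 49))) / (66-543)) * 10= -5320 / 218943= -0.02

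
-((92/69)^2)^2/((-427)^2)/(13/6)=-512/63997479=-0.00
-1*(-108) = 108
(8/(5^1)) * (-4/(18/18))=-32/5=-6.40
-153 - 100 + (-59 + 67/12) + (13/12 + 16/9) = -2732/9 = -303.56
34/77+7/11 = 83/77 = 1.08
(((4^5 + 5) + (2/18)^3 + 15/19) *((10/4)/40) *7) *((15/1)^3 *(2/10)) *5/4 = 12480678875/32832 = 380137.64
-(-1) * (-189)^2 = 35721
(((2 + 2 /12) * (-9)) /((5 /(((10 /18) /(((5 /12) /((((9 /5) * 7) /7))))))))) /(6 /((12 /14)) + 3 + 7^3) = -0.03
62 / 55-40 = -38.87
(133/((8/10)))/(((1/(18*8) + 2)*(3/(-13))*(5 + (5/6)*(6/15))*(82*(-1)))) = 77805/94792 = 0.82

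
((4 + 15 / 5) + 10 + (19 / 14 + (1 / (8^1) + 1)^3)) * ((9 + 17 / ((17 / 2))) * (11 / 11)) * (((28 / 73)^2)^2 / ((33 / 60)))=243169850 / 28398241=8.56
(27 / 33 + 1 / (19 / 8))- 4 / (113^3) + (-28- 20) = -14101433217 / 301565473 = -46.76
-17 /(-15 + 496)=-17 /481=-0.04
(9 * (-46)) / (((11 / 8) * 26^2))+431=800401 / 1859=430.55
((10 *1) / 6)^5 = 3125 / 243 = 12.86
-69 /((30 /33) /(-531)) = 403029 /10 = 40302.90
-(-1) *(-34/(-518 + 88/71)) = 1207/18345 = 0.07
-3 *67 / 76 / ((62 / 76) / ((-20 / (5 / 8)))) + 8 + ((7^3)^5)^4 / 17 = 15748677682928324324987834127218711554945470269974919 / 527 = 29883638867036668548364010000000000000000000000000.00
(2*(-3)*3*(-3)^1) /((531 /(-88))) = -528 /59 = -8.95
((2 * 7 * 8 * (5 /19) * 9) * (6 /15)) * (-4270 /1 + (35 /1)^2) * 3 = -18416160 /19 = -969271.58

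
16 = 16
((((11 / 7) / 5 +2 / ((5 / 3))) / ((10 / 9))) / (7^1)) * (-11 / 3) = -1749 / 2450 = -0.71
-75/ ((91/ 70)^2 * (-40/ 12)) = 2250/ 169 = 13.31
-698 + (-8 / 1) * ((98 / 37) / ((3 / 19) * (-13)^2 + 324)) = -172093534 / 246531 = -698.06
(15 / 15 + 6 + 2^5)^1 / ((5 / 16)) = 624 / 5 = 124.80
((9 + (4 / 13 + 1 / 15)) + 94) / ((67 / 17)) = 342686 / 13065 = 26.23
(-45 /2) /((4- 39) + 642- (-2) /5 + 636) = -225 /12434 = -0.02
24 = 24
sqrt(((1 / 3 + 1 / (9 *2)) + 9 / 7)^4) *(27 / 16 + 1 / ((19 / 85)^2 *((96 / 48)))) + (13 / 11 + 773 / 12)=99248889889 / 1008697536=98.39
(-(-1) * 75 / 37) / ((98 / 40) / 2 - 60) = -3000 / 86987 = -0.03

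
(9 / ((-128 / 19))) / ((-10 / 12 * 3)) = 171 / 320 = 0.53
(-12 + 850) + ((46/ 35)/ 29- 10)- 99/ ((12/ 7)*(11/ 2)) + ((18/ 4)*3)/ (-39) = 10782943/ 13195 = 817.20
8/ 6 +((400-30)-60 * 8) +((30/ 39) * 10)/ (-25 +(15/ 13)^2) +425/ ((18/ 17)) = 105263/ 360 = 292.40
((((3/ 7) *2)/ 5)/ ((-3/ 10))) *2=-8/ 7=-1.14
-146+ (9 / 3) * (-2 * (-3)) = -128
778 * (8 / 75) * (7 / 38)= 21784 / 1425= 15.29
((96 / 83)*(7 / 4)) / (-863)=-168 / 71629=-0.00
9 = 9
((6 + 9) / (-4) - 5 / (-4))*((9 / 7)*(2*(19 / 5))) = -171 / 7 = -24.43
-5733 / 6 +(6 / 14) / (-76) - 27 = -522693 / 532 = -982.51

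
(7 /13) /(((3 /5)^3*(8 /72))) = 875 /39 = 22.44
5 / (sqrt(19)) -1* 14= -14 + 5* sqrt(19) / 19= -12.85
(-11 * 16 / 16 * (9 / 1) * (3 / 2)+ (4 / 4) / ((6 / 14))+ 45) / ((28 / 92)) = -13961 / 42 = -332.40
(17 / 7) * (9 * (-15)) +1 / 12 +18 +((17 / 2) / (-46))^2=-55054367 / 177744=-309.74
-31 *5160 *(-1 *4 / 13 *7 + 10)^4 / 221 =-1018504990080 / 371293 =-2743130.06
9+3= 12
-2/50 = -1/25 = -0.04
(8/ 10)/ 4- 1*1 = -4/ 5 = -0.80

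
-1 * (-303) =303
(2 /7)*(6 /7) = 12 /49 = 0.24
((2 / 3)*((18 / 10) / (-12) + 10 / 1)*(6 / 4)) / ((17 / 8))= 394 / 85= 4.64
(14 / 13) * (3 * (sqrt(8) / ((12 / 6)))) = 42 * sqrt(2) / 13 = 4.57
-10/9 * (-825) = 916.67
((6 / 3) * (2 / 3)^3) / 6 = 8 / 81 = 0.10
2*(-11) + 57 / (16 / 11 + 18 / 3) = -1177 / 82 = -14.35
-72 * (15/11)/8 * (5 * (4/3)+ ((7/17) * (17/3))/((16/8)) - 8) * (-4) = -8.18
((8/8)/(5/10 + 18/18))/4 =1/6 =0.17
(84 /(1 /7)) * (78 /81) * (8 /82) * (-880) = -17937920 /369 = -48612.25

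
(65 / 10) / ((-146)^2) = 13 / 42632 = 0.00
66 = 66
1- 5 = -4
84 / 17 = 4.94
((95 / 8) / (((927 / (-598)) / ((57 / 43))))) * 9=-91.39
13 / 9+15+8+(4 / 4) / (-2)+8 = 575 / 18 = 31.94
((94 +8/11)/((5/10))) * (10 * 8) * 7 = 1167040/11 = 106094.55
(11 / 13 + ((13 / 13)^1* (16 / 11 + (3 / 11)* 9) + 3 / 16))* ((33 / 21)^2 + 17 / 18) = 16.87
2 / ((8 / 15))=15 / 4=3.75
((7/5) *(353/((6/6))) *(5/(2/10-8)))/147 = -1765/819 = -2.16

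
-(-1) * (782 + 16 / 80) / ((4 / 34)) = 66487 / 10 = 6648.70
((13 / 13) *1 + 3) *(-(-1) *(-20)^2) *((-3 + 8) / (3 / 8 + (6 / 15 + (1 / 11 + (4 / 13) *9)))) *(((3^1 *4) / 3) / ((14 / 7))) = 91520000 / 20793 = 4401.48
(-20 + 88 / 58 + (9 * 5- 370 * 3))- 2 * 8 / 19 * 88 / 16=-599551 / 551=-1088.11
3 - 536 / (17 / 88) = -47117 / 17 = -2771.59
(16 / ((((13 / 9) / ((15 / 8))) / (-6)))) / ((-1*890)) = 162 / 1157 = 0.14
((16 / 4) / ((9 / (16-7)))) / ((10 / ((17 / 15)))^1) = 0.45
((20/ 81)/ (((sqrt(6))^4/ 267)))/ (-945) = -89/ 45927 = -0.00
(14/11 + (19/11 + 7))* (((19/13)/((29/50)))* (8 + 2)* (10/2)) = 475000/377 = 1259.95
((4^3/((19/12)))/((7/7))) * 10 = 404.21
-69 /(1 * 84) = -23 /28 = -0.82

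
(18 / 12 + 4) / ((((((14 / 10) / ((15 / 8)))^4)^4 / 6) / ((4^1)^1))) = 33074566000141203403472900390625 / 2338559589526322327861592064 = 14143.14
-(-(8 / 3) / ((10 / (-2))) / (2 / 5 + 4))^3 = -64 / 35937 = -0.00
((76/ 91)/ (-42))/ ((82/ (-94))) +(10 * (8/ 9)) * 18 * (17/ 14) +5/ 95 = 289339405/ 1488669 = 194.36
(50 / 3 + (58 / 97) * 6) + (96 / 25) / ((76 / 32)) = 3023138 / 138225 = 21.87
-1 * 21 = -21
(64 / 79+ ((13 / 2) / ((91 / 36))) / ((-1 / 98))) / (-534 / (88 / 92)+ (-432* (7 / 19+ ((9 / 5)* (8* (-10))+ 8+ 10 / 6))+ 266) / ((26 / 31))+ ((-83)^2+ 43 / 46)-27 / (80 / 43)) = -99205712320 / 29872130390331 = -0.00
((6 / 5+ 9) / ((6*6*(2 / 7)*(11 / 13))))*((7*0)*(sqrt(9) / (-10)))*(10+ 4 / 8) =0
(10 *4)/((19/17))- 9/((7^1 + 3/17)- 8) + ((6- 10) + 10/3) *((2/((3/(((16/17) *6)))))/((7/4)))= 614321/13566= 45.28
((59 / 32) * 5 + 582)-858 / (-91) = 134545 / 224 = 600.65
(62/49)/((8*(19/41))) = 1271/3724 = 0.34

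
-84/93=-28/31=-0.90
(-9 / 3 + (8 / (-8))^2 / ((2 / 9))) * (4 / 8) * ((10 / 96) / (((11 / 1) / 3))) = 15 / 704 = 0.02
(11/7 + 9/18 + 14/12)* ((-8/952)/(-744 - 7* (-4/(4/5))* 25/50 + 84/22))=0.00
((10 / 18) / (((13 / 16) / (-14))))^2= 1254400 / 13689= 91.64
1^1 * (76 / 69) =76 / 69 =1.10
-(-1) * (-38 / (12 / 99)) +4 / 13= -8143 / 26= -313.19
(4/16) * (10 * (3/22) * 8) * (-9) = -270/11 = -24.55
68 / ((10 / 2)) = 68 / 5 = 13.60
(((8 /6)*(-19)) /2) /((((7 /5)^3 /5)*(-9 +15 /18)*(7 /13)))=617500 /117649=5.25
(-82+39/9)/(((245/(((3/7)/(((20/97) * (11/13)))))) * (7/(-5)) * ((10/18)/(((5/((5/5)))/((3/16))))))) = 3525756/132055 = 26.70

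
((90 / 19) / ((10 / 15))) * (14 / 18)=105 / 19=5.53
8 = 8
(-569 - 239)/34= -404/17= -23.76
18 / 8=9 / 4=2.25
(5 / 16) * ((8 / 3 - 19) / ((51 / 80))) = -1225 / 153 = -8.01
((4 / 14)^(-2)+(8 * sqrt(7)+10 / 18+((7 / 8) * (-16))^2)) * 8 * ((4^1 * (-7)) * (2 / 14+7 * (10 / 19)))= -30609224 / 171-130304 * sqrt(7) / 19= -197146.15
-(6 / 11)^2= -0.30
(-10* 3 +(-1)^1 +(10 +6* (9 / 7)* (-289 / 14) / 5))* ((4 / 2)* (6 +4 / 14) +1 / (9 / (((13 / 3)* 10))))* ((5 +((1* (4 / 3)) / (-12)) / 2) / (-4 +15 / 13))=8204504516 / 5139855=1596.25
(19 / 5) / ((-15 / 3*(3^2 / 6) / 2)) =-76 / 75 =-1.01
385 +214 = 599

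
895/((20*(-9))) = -179/36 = -4.97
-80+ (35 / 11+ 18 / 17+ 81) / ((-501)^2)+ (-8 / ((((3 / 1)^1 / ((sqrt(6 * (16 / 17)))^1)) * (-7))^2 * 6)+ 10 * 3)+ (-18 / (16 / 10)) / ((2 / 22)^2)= -4327738185581 / 3066562884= -1411.27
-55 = -55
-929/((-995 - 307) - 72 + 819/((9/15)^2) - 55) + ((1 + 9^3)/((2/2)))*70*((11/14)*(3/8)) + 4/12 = 25473881/1692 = 15055.49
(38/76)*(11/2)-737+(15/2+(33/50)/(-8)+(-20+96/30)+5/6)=-891359/1200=-742.80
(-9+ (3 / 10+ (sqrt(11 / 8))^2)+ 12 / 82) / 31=-11773 / 50840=-0.23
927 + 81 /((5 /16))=5931 /5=1186.20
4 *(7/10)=14/5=2.80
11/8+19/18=175/72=2.43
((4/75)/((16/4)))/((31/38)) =38/2325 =0.02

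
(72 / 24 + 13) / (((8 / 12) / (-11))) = -264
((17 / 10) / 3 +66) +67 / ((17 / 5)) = 43999 / 510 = 86.27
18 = 18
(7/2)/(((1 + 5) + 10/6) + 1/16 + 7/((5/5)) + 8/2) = 168/899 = 0.19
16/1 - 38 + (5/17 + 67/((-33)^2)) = -400702/18513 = -21.64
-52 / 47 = -1.11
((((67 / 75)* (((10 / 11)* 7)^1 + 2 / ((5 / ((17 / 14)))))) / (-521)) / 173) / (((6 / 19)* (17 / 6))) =-1118967 / 14748012125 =-0.00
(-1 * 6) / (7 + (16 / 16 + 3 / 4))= -24 / 35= -0.69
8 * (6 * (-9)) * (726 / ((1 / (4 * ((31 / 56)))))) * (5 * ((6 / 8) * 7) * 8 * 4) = -583355520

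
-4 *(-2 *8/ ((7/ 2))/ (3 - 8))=-128/ 35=-3.66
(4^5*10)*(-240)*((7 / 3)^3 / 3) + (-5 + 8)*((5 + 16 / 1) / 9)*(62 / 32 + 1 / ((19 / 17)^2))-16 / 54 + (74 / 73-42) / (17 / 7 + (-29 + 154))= -26420327538226339 / 2538742608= -10406855.53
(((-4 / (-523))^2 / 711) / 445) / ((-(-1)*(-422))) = -8 / 18260616878505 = -0.00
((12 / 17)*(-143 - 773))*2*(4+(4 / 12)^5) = -7130144 / 1377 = -5178.03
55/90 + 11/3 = 77/18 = 4.28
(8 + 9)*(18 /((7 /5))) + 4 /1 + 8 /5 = 7846 /35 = 224.17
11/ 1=11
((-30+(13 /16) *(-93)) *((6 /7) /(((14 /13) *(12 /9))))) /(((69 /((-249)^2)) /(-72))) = 36756610839 /9016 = 4076820.19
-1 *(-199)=199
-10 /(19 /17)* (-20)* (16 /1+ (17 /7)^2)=3648200 /931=3918.58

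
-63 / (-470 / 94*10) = 63 / 50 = 1.26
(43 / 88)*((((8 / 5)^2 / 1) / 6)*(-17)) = -2924 / 825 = -3.54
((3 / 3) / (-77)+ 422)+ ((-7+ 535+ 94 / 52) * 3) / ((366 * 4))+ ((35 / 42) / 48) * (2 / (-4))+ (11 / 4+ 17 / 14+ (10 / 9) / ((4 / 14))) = 5051948897 / 11723712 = 430.92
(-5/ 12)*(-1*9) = 15/ 4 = 3.75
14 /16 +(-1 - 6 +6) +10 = 79 /8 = 9.88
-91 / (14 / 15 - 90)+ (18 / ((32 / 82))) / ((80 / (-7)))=-322161 / 106880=-3.01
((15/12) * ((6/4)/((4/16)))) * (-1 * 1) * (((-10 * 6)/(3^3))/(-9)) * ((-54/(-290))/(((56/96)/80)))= -9600/203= -47.29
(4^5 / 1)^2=1048576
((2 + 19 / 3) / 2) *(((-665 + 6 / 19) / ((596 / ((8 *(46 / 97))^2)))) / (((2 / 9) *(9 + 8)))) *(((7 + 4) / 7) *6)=-529114687200 / 3169788601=-166.92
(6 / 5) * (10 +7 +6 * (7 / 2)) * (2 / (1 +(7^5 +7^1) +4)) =456 / 84095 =0.01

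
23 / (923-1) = 23 / 922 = 0.02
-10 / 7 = -1.43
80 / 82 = 40 / 41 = 0.98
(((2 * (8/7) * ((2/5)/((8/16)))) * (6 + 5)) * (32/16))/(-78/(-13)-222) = -176/945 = -0.19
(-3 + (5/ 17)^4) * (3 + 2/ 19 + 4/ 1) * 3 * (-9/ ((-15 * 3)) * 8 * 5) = -809799120/ 1586899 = -510.30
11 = 11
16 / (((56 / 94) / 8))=1504 / 7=214.86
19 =19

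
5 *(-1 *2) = -10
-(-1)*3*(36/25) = 4.32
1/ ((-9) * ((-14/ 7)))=1/ 18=0.06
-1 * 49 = -49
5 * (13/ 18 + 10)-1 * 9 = 803/ 18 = 44.61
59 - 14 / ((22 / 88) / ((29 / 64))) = 269 / 8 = 33.62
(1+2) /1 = 3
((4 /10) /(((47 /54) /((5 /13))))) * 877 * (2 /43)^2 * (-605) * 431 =-98790682320 /1129739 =-87445.58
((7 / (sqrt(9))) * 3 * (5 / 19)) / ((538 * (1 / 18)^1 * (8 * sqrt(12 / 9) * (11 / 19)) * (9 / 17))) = 595 * sqrt(3) / 47344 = 0.02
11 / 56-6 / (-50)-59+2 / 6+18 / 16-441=-1046273 / 2100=-498.23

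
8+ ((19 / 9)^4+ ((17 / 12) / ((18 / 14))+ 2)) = 812641 / 26244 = 30.96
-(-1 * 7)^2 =-49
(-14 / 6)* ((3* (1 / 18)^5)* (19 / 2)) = -0.00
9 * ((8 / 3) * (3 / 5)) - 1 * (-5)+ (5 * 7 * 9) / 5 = 412 / 5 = 82.40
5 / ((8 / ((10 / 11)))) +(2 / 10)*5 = 69 / 44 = 1.57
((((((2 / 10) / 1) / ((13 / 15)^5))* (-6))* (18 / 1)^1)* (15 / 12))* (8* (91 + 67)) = -25915950000 / 371293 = -69799.19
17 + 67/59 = 1070/59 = 18.14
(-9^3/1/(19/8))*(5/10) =-2916/19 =-153.47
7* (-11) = -77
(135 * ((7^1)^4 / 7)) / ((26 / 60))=1389150 / 13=106857.69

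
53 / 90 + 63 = 5723 / 90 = 63.59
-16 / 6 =-8 / 3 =-2.67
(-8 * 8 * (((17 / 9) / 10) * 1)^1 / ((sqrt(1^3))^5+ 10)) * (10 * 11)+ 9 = -1007 / 9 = -111.89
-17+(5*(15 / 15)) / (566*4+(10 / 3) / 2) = -115534 / 6797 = -17.00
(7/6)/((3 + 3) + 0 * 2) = 7/36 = 0.19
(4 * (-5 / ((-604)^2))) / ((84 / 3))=-5 / 2553712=-0.00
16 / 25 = 0.64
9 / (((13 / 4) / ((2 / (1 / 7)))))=504 / 13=38.77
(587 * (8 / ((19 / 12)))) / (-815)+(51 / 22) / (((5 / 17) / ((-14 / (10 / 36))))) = -341421834 / 851675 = -400.88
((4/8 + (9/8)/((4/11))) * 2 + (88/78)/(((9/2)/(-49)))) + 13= 44381/5616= 7.90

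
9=9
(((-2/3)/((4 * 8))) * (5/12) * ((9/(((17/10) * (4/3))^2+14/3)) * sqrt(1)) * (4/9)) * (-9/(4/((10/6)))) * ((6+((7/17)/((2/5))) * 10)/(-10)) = -0.02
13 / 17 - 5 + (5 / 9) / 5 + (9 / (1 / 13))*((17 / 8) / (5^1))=279077 / 6120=45.60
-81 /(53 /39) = -3159 /53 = -59.60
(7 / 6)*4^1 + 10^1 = 44 / 3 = 14.67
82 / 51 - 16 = -734 / 51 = -14.39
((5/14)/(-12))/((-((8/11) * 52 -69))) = -55/57624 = -0.00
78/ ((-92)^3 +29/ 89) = -6942/ 69303203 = -0.00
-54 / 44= -27 / 22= -1.23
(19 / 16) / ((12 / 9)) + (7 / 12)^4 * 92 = 935 / 81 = 11.54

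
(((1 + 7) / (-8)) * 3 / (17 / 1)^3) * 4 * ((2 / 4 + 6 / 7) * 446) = -50844 / 34391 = -1.48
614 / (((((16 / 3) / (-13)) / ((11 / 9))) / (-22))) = 482911 / 12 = 40242.58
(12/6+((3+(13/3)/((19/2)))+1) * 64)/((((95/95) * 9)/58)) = 949460/513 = 1850.80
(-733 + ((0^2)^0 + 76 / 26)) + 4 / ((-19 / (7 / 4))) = -180173 / 247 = -729.45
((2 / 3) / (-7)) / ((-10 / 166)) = 166 / 105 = 1.58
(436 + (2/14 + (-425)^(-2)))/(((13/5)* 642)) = 91908022/351749125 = 0.26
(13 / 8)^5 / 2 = 371293 / 65536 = 5.67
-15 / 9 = -5 / 3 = -1.67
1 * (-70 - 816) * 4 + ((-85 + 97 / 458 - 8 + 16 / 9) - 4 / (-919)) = -13769831959 / 3788118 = -3635.01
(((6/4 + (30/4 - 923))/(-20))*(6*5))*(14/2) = 9597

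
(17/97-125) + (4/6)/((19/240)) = -214532/1843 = -116.40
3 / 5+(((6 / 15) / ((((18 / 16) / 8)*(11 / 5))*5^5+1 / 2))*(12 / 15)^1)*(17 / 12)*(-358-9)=0.43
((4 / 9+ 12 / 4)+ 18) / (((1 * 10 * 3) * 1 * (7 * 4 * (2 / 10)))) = 193 / 1512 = 0.13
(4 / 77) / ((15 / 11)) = 4 / 105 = 0.04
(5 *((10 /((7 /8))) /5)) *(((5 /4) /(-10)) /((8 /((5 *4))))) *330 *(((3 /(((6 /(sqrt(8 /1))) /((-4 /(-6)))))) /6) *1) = -2750 *sqrt(2) /21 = -185.19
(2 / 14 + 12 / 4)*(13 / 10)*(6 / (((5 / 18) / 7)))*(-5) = -15444 / 5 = -3088.80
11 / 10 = 1.10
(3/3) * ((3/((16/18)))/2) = 27/16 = 1.69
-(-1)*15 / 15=1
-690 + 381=-309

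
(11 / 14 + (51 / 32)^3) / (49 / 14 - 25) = -1108781 / 4931584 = -0.22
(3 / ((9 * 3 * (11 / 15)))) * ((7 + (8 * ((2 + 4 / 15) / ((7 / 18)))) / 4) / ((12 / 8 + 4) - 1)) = 1306 / 2079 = 0.63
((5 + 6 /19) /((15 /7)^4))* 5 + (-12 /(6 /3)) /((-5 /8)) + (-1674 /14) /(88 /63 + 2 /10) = -6194885972 /96764625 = -64.02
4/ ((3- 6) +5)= 2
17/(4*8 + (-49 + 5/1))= -17/12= -1.42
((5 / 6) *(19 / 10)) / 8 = 19 / 96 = 0.20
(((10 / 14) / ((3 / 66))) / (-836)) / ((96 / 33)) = -55 / 8512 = -0.01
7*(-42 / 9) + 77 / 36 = -1099 / 36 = -30.53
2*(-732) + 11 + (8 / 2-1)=-1450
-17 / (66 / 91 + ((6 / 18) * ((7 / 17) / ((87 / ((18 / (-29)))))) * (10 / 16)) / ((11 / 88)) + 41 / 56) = -176939672 / 15118157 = -11.70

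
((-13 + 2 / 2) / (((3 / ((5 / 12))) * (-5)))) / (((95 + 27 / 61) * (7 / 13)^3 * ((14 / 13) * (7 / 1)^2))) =1742221 / 4109714868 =0.00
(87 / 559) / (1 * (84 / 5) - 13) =435 / 10621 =0.04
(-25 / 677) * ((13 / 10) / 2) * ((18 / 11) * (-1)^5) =585 / 14894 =0.04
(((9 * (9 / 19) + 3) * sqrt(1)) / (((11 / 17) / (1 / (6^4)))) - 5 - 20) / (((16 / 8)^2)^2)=-1128209 / 722304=-1.56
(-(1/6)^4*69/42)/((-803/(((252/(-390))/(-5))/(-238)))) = -23/26832405600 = -0.00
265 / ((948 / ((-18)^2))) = 7155 / 79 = 90.57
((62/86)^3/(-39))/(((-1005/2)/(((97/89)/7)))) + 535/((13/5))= 399488721352079/1941440486895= 205.77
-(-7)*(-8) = -56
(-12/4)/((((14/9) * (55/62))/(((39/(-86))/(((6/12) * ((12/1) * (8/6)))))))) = 32643/264880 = 0.12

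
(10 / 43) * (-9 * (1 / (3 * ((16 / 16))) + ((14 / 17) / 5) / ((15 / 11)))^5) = -0.04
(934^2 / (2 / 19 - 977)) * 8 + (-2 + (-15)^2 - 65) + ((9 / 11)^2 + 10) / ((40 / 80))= -6964.57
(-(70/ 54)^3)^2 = 1838265625/ 387420489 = 4.74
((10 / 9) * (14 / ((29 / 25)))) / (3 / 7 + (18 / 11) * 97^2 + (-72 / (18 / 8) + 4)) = 269500 / 308870271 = 0.00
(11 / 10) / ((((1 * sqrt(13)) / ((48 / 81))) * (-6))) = -44 * sqrt(13) / 5265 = -0.03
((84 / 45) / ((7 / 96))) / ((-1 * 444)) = -32 / 555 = -0.06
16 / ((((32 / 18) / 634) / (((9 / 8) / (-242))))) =-25677 / 968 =-26.53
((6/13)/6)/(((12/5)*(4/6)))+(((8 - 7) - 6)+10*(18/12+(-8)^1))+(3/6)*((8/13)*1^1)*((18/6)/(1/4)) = -6891/104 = -66.26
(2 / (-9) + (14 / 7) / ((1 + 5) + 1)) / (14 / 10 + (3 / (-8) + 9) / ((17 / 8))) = 85 / 7308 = 0.01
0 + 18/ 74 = 0.24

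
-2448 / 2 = -1224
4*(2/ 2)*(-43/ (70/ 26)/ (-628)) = 559/ 5495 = 0.10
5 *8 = 40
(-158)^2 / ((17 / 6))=149784 / 17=8810.82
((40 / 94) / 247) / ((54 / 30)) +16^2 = 26747236 / 104481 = 256.00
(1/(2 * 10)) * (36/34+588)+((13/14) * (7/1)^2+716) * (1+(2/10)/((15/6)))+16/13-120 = 4050398/5525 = 733.10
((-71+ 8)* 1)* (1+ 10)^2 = -7623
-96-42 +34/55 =-7556/55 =-137.38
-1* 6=-6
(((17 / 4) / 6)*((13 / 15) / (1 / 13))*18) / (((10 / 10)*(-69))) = -2.08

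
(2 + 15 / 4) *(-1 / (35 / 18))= -207 / 70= -2.96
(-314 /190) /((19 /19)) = -157 /95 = -1.65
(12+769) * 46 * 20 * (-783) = -562601160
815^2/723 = 664225/723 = 918.71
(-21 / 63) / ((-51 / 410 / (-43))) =-17630 / 153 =-115.23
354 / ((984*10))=0.04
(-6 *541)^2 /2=5268258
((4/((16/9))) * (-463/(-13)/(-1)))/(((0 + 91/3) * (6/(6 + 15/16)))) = -462537/151424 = -3.05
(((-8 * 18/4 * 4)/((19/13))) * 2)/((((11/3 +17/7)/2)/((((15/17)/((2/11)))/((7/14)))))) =-405405/646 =-627.56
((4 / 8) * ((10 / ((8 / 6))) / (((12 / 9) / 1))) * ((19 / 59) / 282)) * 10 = 1425 / 44368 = 0.03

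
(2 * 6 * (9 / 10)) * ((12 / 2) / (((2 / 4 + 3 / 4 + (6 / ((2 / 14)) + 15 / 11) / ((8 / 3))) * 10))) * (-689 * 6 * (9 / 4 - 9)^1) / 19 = 397806552 / 731975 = 543.47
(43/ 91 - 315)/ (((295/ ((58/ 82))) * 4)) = -415019/ 2201290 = -0.19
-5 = -5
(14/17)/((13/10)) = 140/221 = 0.63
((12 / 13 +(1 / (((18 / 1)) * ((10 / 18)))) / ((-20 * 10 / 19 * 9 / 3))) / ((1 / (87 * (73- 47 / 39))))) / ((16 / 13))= 4668.54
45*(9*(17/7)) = 6885/7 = 983.57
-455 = -455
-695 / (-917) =695 / 917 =0.76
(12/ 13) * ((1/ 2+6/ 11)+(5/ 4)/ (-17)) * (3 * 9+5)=69792/ 2431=28.71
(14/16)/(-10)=-7/80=-0.09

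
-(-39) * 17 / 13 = 51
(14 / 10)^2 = 49 / 25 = 1.96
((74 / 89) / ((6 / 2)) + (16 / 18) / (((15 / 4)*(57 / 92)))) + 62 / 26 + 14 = 151747853 / 8903115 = 17.04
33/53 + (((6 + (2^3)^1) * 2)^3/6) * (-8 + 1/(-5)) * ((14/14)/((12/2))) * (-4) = 47703181/2385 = 20001.33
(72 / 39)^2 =576 / 169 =3.41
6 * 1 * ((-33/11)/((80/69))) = -621/40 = -15.52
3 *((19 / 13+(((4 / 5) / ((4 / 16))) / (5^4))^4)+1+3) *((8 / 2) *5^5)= 81253051768036116 / 396728515625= 204807.69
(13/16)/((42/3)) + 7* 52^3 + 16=220476941/224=984272.06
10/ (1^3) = 10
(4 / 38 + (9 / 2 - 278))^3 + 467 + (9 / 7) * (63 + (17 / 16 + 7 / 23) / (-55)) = -19857663820320923 / 971783120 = -20434254.73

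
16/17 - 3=-35/17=-2.06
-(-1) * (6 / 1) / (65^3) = 6 / 274625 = 0.00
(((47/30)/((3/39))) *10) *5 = 3055/3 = 1018.33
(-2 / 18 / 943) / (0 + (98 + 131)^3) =-1 / 101920289643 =-0.00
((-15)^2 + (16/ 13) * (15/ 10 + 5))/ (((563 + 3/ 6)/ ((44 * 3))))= 61512/ 1127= 54.58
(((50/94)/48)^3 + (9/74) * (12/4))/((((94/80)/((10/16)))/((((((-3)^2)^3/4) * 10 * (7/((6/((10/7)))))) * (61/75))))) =709159250925075/1479050829824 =479.47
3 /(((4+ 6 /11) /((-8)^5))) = -540672 /25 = -21626.88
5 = 5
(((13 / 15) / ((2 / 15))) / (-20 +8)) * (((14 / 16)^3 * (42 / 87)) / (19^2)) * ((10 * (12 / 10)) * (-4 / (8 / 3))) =93639 / 10720256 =0.01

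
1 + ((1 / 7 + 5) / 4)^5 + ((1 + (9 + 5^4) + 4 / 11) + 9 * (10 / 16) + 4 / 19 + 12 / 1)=18482579475 / 28101304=657.71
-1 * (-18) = 18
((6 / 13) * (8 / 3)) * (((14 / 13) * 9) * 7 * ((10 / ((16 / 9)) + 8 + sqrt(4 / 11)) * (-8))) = -1538208 / 169-225792 * sqrt(11) / 1859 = -9504.66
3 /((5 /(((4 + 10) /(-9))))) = -14 /15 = -0.93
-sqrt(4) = -2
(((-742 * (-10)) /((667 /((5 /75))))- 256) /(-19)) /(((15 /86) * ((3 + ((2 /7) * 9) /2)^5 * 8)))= 92283858793 /13857925500000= 0.01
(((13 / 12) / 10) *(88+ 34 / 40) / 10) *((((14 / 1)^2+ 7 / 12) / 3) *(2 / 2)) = 54495259 / 864000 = 63.07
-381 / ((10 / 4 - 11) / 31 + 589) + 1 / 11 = -74447 / 133837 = -0.56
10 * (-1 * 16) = -160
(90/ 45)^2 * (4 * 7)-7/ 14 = 223/ 2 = 111.50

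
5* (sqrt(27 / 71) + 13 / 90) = 13 / 18 + 15* sqrt(213) / 71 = 3.81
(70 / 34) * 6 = 210 / 17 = 12.35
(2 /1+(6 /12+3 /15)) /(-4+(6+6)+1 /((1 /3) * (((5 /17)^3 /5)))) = 135 /29878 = 0.00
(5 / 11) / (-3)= -0.15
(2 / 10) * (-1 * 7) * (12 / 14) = -6 / 5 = -1.20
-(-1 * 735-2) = 737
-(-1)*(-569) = -569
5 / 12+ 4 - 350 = -4147 / 12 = -345.58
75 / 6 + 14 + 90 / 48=227 / 8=28.38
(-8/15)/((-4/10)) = 1.33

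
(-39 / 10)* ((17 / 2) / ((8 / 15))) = -1989 / 32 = -62.16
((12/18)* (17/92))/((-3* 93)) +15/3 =192493/38502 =5.00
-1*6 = -6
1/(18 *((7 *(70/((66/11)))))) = 1/1470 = 0.00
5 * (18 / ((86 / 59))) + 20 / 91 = 242465 / 3913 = 61.96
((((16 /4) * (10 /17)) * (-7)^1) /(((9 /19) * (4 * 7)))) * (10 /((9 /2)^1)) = -3800 /1377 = -2.76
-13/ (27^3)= -13/ 19683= -0.00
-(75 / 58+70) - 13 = -4889 / 58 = -84.29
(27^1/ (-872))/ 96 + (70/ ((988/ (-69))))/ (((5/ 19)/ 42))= -283030389/ 362752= -780.23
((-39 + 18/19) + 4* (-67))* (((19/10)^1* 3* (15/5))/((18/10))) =-5815/2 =-2907.50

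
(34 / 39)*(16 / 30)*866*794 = 187028288 / 585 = 319706.48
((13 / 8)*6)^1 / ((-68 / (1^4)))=-39 / 272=-0.14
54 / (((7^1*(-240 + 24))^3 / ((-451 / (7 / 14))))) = 451 / 32006016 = 0.00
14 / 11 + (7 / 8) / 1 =189 / 88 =2.15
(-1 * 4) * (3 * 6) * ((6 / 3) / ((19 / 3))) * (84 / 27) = -1344 / 19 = -70.74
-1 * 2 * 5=-10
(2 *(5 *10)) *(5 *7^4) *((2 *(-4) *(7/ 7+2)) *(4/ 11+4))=-125725090.91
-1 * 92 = -92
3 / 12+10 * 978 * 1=9780.25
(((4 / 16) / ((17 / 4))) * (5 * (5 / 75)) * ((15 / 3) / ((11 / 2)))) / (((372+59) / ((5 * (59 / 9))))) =2950 / 2176119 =0.00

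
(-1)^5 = -1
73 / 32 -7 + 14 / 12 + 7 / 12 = -2.97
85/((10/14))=119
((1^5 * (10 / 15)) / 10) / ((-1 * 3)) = -1 / 45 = -0.02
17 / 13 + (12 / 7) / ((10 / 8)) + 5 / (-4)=2601 / 1820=1.43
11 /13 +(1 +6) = 102 /13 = 7.85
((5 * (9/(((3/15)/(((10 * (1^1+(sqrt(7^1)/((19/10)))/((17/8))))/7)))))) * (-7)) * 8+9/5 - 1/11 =-989906/55 - 1440000 * sqrt(7)/323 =-29793.59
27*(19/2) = 513/2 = 256.50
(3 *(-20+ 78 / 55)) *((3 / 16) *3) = -13797 / 440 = -31.36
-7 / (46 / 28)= -4.26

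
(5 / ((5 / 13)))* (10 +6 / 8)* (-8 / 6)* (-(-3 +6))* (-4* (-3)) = 6708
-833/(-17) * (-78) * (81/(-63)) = 4914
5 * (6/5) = 6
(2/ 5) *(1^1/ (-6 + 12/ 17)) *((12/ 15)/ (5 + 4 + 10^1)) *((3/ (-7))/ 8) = 17/ 99750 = 0.00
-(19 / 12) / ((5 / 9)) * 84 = -1197 / 5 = -239.40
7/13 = 0.54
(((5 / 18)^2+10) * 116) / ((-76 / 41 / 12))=-3882085 / 513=-7567.42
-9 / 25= -0.36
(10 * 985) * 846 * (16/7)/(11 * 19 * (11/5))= 666648000/16093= 41424.72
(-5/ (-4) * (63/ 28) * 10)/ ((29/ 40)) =1125/ 29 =38.79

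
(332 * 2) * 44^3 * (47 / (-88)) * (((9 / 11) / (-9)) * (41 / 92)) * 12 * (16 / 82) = 65911296 / 23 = 2865708.52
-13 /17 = -0.76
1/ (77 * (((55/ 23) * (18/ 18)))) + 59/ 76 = 251613/ 321860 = 0.78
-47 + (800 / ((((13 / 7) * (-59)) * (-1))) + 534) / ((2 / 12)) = 2455019 / 767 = 3200.81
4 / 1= 4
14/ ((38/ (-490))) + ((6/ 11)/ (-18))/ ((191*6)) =-129715759/ 718542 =-180.53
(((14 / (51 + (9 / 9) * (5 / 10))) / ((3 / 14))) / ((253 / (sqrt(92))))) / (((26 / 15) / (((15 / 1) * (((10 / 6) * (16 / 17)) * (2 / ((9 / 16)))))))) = 25088000 * sqrt(23) / 51831351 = 2.32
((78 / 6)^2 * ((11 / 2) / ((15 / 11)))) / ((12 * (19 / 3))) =8.97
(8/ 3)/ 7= 8/ 21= 0.38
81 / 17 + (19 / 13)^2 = 19826 / 2873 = 6.90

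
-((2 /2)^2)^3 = -1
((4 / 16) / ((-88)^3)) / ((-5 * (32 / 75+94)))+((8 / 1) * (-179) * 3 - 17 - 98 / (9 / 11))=-770162555064185 / 173742649344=-4432.78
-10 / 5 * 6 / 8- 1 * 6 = -15 / 2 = -7.50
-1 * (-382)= 382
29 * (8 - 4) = 116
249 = 249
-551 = -551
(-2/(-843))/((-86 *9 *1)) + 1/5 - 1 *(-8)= 13375876/1631205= 8.20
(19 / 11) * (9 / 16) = 171 / 176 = 0.97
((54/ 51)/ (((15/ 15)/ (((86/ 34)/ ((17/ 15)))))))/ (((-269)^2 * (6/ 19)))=36765/ 355509593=0.00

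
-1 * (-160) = 160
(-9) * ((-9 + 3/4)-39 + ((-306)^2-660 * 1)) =-3345435/4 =-836358.75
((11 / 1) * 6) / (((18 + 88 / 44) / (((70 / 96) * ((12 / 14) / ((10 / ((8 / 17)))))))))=33 / 340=0.10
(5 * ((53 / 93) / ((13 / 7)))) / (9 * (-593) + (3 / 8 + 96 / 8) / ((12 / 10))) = -29680 / 103039443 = -0.00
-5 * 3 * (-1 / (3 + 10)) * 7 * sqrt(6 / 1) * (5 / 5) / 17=105 * sqrt(6) / 221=1.16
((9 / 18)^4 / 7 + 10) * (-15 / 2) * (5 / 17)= -84075 / 3808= -22.08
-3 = -3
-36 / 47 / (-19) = 36 / 893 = 0.04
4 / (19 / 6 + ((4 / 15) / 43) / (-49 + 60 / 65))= 1075000 / 851007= 1.26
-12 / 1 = -12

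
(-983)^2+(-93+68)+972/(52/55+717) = 38154920028/39487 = 966265.35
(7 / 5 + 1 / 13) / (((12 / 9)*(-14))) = -36 / 455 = -0.08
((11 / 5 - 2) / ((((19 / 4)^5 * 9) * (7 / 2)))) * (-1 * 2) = -4096 / 779971185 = -0.00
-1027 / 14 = -73.36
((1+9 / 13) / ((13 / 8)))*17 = 2992 / 169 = 17.70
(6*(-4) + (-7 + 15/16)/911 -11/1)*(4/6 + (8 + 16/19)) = -138279647/415416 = -332.87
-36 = -36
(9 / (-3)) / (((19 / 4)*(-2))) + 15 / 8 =333 / 152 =2.19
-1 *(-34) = 34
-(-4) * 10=40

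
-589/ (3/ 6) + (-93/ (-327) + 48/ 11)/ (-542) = -765538297/ 649858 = -1178.01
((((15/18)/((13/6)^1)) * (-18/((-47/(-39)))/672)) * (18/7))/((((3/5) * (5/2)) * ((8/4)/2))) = -135/9212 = -0.01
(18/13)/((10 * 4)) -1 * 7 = -1811/260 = -6.97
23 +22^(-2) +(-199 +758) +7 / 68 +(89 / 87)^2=9079338407 / 15569433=583.15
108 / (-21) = -36 / 7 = -5.14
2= 2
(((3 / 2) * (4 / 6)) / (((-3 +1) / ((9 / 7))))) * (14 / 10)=-9 / 10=-0.90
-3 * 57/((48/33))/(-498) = 627/2656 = 0.24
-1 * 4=-4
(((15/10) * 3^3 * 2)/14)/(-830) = -81/11620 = -0.01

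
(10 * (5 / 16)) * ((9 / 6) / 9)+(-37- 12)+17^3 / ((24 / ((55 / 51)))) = 24809 / 144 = 172.28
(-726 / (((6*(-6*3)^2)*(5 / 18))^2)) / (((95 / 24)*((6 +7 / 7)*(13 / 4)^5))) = -123904 / 499992436125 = -0.00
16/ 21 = 0.76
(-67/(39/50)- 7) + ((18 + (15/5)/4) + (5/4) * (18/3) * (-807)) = -6126.65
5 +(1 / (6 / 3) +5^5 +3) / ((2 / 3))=4697.75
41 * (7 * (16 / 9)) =4592 / 9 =510.22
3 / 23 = 0.13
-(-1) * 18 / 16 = 9 / 8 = 1.12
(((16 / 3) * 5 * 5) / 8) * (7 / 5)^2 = 98 / 3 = 32.67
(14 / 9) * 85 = 1190 / 9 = 132.22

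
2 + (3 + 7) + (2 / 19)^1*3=234 / 19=12.32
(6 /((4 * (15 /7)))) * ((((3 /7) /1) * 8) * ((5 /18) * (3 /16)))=1 /8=0.12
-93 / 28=-3.32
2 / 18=1 / 9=0.11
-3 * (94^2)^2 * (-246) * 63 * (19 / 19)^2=3630014214624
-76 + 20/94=-3562/47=-75.79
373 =373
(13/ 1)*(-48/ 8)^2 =468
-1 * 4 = -4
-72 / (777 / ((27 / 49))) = -648 / 12691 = -0.05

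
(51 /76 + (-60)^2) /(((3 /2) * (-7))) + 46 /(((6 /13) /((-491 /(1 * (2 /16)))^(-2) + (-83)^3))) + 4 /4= -50119257718577135 /879463488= -56988446.25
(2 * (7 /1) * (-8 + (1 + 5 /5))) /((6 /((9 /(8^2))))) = -63 /32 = -1.97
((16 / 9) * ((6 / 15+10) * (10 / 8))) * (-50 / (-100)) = 104 / 9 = 11.56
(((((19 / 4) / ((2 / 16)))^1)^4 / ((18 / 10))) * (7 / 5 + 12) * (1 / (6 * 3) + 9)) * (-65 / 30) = -74008253332 / 243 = -304560713.30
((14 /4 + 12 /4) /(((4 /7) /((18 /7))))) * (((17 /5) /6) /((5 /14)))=4641 /100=46.41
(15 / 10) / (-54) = -1 / 36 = -0.03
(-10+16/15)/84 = -67/630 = -0.11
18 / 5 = 3.60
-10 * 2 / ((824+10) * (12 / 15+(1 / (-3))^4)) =-1350 / 45731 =-0.03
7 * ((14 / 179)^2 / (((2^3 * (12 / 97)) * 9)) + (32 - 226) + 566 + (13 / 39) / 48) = 36044557451 / 13841712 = 2604.05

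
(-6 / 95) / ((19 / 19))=-6 / 95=-0.06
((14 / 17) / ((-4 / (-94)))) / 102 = 329 / 1734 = 0.19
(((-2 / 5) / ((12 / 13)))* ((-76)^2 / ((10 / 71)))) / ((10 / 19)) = -12661714 / 375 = -33764.57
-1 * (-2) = 2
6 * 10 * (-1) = -60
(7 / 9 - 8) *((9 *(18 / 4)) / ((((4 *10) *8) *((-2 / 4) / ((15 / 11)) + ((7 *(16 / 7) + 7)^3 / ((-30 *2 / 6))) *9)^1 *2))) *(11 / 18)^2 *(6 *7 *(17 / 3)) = 0.00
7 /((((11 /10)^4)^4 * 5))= 14000000000000000 /45949729863572161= 0.30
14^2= 196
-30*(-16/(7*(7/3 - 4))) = -288/7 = -41.14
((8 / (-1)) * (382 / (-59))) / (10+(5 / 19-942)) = -58064 / 1044477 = -0.06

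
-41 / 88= -0.47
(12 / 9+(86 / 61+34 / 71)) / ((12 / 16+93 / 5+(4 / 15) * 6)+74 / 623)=521625440 / 3410883381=0.15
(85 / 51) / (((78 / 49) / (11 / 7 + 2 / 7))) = 35 / 18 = 1.94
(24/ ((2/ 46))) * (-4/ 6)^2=736/ 3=245.33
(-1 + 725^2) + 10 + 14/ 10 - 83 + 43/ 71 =186571317/ 355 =525553.01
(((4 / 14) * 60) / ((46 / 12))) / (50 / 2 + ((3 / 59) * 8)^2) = 2506320 / 14103761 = 0.18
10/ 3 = 3.33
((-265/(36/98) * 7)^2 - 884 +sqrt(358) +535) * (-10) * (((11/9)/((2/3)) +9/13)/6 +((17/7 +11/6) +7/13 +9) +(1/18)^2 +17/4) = -22500938170161755/4776408 - 2723495 * sqrt(358)/14742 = -4710852771.83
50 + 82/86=2191/43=50.95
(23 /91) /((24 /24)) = 23 /91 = 0.25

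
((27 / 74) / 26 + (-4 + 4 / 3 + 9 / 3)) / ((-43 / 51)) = -34085 / 82732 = -0.41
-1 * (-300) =300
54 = 54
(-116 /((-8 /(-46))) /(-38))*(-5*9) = -30015 /38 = -789.87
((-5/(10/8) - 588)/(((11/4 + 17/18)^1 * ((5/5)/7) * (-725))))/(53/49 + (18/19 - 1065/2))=-0.00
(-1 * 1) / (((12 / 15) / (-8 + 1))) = 35 / 4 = 8.75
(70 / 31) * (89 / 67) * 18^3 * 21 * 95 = 72485053200 / 2077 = 34898918.25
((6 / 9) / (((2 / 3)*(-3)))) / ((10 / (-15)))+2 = 5 / 2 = 2.50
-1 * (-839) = 839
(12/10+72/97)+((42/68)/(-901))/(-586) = 16910345793/8706489140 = 1.94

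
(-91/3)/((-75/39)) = 15.77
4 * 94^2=35344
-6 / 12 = -0.50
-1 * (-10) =10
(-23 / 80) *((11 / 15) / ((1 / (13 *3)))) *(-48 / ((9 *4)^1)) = 3289 / 300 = 10.96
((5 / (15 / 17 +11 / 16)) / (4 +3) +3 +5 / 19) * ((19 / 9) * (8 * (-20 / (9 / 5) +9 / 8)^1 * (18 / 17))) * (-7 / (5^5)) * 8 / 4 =2.97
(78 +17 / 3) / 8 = 10.46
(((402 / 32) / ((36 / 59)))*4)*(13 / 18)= 59.48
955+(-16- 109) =830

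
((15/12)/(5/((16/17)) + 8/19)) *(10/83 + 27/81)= 42940/434007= 0.10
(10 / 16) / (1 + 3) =5 / 32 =0.16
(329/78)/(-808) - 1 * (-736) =46385335/63024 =735.99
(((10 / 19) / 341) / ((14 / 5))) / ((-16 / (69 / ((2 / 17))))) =-29325 / 1451296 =-0.02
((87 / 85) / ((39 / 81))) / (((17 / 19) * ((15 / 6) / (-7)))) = -624834 / 93925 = -6.65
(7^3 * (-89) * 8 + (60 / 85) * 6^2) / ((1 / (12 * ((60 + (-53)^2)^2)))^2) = -40500699816530587973760 / 17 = -2382394106854740469044.71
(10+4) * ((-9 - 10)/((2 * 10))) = -133/10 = -13.30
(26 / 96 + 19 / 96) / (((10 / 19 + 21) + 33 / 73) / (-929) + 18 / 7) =135294915 / 735360832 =0.18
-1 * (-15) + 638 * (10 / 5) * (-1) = -1261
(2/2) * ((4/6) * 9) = 6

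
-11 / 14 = -0.79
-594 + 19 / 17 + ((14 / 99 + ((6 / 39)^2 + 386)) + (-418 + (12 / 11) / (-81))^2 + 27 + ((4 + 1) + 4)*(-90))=44031369680726 / 253424457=173745.54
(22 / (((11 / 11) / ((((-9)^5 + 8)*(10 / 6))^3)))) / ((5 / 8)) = -905552826666052400 / 27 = -33538993580224162.96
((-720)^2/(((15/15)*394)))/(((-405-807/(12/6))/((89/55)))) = -3075840/1168013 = -2.63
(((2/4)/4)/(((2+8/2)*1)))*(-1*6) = -1/8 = -0.12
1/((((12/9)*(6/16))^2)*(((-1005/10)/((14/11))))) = -112/2211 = -0.05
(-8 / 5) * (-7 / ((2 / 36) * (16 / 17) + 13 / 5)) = 8568 / 2029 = 4.22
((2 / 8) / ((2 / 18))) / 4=9 / 16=0.56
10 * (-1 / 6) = -5 / 3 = -1.67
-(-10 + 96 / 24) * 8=48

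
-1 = -1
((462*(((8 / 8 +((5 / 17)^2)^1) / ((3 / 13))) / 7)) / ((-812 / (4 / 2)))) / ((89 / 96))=-4310592 / 5221363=-0.83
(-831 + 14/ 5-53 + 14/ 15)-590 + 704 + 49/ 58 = -665917/ 870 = -765.42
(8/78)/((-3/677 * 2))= -1354/117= -11.57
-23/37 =-0.62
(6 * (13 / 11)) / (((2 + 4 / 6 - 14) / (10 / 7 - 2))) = 468 / 1309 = 0.36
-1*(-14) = 14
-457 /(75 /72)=-10968 /25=-438.72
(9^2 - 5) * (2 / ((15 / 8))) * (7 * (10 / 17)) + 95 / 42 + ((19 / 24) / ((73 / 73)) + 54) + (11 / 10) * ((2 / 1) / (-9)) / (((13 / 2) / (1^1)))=217655411 / 556920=390.82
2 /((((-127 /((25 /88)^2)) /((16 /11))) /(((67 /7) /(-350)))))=1675 /33131252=0.00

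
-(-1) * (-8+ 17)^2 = 81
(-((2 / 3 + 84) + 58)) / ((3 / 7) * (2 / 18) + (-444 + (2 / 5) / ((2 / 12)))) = 14980 / 46363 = 0.32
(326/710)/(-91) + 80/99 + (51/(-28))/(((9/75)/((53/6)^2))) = -8651919131/7310160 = -1183.55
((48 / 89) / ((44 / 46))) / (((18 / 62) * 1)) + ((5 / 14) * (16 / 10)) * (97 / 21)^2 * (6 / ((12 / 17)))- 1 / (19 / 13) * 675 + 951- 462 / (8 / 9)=17221809415 / 229685148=74.98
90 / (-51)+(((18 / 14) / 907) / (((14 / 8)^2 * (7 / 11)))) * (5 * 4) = -64792650 / 37021019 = -1.75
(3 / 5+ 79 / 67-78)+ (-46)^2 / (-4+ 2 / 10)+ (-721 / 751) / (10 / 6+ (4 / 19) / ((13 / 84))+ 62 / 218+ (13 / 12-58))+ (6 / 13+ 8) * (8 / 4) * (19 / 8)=-425353005963464959 / 717468177368410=-592.85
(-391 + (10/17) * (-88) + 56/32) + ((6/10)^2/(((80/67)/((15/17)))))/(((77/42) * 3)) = -16492141/37400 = -440.97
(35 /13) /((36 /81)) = 315 /52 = 6.06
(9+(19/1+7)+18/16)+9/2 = 325/8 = 40.62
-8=-8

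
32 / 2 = 16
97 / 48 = 2.02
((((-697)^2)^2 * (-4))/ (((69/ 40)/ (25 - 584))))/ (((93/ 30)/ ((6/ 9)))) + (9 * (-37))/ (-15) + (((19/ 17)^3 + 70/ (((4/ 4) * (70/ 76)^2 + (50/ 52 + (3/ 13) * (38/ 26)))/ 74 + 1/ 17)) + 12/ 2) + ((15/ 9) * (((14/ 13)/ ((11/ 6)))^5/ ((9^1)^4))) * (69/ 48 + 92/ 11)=22074270250541153847801845574680503104388/ 335525471946518943226576725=65790147384278.71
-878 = -878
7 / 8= 0.88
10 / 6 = 5 / 3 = 1.67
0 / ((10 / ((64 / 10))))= 0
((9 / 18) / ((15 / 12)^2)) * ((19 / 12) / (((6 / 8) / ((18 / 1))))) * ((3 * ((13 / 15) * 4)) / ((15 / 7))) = 110656 / 1875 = 59.02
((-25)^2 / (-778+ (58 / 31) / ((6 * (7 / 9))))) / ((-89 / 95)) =0.86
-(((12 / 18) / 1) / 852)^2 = -1 / 1633284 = -0.00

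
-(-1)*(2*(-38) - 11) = -87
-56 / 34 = -28 / 17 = -1.65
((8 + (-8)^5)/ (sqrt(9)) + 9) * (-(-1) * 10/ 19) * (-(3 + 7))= 1091100/ 19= 57426.32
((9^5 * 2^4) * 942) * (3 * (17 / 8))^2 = 72339217479 / 2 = 36169608739.50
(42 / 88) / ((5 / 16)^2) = 1344 / 275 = 4.89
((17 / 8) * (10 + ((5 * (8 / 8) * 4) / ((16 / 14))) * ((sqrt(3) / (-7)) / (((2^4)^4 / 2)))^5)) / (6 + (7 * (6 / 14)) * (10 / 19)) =1615 / 576-1615 * sqrt(3) / 23221047143157797187756228608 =2.80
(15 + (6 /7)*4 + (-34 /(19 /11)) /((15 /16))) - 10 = -12.57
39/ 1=39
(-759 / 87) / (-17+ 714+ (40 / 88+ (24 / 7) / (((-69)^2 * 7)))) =-216414429 / 17301336896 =-0.01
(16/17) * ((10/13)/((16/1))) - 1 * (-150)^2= -22499.95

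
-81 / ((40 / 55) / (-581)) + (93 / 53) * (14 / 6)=27438299 / 424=64712.97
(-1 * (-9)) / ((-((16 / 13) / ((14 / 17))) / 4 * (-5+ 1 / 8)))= 84 / 17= 4.94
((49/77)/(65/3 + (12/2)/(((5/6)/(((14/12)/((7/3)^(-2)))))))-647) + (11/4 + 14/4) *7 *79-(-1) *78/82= 1708461951/607948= 2810.21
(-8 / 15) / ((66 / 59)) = -236 / 495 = -0.48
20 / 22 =10 / 11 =0.91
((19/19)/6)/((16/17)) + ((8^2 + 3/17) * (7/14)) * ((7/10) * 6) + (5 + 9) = 148.95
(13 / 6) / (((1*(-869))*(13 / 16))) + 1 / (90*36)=-7771 / 2815560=-0.00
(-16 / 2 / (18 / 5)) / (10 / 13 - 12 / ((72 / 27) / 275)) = 0.00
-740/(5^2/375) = -11100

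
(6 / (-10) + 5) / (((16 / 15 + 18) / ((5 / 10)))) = 3 / 26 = 0.12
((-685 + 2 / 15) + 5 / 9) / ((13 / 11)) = -338734 / 585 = -579.03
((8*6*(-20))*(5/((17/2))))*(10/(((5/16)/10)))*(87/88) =-33408000/187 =-178652.41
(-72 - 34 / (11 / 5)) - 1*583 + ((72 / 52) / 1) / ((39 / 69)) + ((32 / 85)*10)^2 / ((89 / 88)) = -31270805109 / 47815339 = -653.99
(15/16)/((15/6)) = 3/8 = 0.38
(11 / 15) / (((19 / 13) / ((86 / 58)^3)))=11369501 / 6950865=1.64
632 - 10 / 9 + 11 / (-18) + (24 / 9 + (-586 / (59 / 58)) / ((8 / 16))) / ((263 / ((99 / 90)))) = 873487777 / 1396530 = 625.47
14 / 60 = 7 / 30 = 0.23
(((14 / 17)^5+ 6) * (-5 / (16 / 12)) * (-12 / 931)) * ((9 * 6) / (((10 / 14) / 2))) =8803370952 / 188840981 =46.62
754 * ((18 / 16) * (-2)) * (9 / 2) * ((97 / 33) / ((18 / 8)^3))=-585104 / 297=-1970.05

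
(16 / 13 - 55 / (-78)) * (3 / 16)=151 / 416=0.36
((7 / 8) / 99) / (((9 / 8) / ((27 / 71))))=7 / 2343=0.00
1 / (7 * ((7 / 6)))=6 / 49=0.12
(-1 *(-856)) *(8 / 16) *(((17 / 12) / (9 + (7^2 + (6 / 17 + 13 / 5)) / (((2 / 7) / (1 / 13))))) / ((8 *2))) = 2009995 / 1219248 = 1.65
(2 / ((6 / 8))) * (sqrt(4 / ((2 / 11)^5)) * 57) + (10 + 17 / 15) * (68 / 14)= 5678 / 105 + 4598 * sqrt(22)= 21620.61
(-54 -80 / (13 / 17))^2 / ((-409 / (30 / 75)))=-8503688 / 345605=-24.61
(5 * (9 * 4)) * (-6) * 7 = -7560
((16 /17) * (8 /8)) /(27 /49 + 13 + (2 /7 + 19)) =784 /27353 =0.03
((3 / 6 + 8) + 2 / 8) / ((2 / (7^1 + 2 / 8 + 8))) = 2135 / 32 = 66.72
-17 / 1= -17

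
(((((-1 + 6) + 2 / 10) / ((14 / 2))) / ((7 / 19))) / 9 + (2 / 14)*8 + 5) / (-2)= -14039 / 4410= -3.18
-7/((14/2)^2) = -0.14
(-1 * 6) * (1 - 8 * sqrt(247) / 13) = -6 + 48 * sqrt(247) / 13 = 52.03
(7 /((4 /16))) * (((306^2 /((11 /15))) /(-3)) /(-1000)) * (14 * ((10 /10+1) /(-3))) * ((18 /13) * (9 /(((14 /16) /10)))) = -1132621056 /715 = -1584085.39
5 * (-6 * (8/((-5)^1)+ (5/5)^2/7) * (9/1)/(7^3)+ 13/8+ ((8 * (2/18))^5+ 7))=47.05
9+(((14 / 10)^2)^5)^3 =22547722193863797394503874 / 931322574615478515625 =24210.43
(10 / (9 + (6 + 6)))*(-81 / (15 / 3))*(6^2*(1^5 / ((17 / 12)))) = -196.03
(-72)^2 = 5184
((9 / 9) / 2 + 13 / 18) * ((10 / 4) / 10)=0.31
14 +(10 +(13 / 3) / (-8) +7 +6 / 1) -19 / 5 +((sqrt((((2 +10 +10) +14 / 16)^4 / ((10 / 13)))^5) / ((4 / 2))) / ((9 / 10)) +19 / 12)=4109 / 120 +790961040538009193932209* sqrt(130) / 214748364800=41994933999749.67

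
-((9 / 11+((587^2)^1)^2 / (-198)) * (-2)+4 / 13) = -1543461343183 / 1287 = -1199270662.92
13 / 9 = 1.44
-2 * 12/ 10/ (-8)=3/ 10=0.30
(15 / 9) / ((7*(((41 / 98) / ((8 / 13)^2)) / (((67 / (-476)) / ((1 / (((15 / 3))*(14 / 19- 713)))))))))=18599200 / 172159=108.04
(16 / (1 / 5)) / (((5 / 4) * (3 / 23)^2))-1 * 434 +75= 30625 / 9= 3402.78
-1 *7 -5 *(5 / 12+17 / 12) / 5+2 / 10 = -259 / 30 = -8.63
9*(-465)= -4185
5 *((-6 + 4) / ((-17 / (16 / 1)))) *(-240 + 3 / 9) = -115040 / 51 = -2255.69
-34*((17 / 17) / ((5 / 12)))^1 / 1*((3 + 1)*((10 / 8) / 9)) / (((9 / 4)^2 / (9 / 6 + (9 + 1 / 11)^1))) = -253504 / 2673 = -94.84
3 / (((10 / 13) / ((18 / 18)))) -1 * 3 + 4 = 49 / 10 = 4.90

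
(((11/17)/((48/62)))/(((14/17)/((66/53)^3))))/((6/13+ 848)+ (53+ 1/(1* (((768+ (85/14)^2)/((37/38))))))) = 53055238290483/24403760536264046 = 0.00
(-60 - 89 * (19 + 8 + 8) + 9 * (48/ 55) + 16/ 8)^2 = 30304890889/ 3025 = 10018145.75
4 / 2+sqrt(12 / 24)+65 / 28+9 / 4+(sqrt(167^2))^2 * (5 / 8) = sqrt(2) / 2+976483 / 56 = 17437.90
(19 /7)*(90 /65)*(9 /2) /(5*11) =1539 /5005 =0.31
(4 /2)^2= 4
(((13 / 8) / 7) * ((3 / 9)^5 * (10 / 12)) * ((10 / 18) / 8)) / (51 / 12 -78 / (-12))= 325 / 63195552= 0.00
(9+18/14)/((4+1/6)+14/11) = 4752/2513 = 1.89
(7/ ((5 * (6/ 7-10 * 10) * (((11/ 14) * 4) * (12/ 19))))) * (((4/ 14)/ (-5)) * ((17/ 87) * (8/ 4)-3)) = -211337/ 199247400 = -0.00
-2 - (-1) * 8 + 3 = 9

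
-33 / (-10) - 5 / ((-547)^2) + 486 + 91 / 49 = 10287104279 / 20944630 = 491.16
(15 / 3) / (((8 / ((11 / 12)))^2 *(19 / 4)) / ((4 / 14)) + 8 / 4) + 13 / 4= 998687 / 306916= 3.25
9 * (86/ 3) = 258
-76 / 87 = -0.87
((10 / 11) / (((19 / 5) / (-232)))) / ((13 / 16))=-185600 / 2717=-68.31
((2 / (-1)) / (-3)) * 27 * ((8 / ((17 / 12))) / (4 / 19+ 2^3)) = 2736 / 221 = 12.38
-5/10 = -1/2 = -0.50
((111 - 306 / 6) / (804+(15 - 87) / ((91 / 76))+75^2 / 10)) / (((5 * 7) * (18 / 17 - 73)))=-1768 / 96926419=-0.00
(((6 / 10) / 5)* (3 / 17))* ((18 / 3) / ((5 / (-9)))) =-0.23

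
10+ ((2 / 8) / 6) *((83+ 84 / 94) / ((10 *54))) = 6095143 / 609120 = 10.01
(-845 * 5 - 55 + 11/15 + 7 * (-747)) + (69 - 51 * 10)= -149239/15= -9949.27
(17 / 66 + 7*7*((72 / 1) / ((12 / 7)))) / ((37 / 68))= 4618730 / 1221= 3782.74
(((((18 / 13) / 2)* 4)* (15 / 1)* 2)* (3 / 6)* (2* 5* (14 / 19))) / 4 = 18900 / 247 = 76.52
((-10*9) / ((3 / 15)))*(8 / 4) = -900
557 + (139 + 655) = 1351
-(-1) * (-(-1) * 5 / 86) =5 / 86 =0.06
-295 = -295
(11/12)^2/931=121/134064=0.00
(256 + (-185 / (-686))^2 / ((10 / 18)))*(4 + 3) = 120534181 / 67228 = 1792.92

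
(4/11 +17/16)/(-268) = -251/47168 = -0.01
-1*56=-56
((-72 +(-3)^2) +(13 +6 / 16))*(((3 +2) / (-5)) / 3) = 397 / 24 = 16.54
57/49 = 1.16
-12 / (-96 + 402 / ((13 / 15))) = -0.03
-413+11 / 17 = -7010 / 17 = -412.35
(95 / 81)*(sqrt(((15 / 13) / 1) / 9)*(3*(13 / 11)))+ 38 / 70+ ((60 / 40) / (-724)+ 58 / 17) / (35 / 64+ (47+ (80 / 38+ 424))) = 34118931503 / 62028119895+ 95*sqrt(195) / 891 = 2.04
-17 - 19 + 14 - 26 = -48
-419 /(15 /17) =-7123 /15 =-474.87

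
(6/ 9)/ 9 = 2/ 27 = 0.07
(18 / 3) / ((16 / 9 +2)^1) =1.59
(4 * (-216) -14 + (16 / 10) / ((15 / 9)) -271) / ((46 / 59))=-1472.49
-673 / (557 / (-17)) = 11441 / 557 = 20.54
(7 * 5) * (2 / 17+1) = 665 / 17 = 39.12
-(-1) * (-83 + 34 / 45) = -3701 / 45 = -82.24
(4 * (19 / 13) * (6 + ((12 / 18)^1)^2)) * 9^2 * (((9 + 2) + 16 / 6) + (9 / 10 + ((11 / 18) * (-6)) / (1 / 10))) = -337212 / 5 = -67442.40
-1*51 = -51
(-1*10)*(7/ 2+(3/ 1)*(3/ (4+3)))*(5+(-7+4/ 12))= 1675/ 21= 79.76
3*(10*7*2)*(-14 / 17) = -5880 / 17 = -345.88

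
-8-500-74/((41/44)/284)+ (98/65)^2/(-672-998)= -3335718901382/144642875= -23061.76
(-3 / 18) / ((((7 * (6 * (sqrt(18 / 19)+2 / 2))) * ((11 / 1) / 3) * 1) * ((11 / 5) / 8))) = -190 / 2541+10 * sqrt(38) / 847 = -0.00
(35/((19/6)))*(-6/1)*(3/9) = -420/19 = -22.11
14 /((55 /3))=0.76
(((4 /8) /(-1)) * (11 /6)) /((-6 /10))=55 /36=1.53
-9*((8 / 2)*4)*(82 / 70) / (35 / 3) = -17712 / 1225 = -14.46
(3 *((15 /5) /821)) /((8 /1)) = 9 /6568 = 0.00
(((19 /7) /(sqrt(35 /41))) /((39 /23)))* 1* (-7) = -12.13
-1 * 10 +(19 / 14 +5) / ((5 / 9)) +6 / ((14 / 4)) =221 / 70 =3.16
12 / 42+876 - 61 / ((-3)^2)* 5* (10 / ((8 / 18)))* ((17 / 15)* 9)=-96617 / 14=-6901.21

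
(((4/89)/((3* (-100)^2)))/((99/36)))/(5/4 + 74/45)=12/63757375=0.00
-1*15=-15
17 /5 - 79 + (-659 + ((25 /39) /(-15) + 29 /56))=-24049931 /32760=-734.12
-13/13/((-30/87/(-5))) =-29/2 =-14.50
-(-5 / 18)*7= 35 / 18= 1.94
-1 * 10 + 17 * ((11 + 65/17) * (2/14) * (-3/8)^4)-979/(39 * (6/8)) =-5122771/119808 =-42.76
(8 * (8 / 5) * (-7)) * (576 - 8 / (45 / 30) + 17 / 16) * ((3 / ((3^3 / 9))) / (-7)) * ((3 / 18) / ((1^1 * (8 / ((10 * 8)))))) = 109772 / 9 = 12196.89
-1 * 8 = -8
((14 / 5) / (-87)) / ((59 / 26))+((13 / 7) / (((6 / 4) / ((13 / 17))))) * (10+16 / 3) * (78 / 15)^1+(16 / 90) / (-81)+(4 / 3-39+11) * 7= -82522583692 / 742154805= -111.19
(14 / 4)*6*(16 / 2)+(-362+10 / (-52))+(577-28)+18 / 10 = 46359 / 130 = 356.61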